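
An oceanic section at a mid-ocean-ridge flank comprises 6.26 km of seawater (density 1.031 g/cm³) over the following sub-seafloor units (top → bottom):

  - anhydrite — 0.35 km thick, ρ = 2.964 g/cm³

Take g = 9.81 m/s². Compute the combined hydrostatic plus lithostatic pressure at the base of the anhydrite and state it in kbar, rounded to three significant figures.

seawater: 1031 kg/m³ × 9.81 m/s² × 6260 m = 6.331×10^7 Pa = 0.6331 kbar
anhydrite: 2964 kg/m³ × 9.81 m/s² × 350 m = 1.018×10^7 Pa = 0.1018 kbar
Total = 0.6331 + 0.1018 = 0.73491 kbar

0.735 kbar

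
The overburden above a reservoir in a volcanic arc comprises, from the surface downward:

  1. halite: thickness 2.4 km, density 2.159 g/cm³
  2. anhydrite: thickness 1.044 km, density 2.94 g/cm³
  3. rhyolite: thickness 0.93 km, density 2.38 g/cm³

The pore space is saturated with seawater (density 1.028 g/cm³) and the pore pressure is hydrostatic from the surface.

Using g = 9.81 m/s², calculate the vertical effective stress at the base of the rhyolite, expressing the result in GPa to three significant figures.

0.0585 GPa

Overburden (lithostatic) stress σ_v:
halite: 2159 kg/m³ × 9.81 m/s² × 2400 m = 5.083×10^7 Pa = 50.83 MPa
anhydrite: 2940 kg/m³ × 9.81 m/s² × 1044 m = 3.011×10^7 Pa = 30.11 MPa
rhyolite: 2380 kg/m³ × 9.81 m/s² × 930 m = 2.171×10^7 Pa = 21.71 MPa
Total = 50.83 + 30.11 + 21.71 = 102.66 MPa
Pore pressure P_p = 1028 kg/m³ × 9.81 m/s² × 4374 m = 4.411×10^7 Pa = 44.11 MPa
Effective stress σ' = σ_v − P_p = 102.7 − 44.11 = 58.545 MPa = 0.058545 GPa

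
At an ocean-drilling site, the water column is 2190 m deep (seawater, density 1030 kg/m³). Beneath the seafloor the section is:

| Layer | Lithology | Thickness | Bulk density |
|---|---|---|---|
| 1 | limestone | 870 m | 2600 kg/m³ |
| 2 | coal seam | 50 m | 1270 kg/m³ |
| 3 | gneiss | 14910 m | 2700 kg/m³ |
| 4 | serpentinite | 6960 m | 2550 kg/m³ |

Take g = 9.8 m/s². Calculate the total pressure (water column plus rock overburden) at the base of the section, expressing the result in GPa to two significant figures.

0.61 GPa

seawater: 1030 kg/m³ × 9.8 m/s² × 2190 m = 2.211×10^7 Pa = 0.02211 GPa
limestone: 2600 kg/m³ × 9.8 m/s² × 870 m = 2.217×10^7 Pa = 0.02217 GPa
coal seam: 1270 kg/m³ × 9.8 m/s² × 50 m = 6.223×10^5 Pa = 6.223×10^-4 GPa
gneiss: 2700 kg/m³ × 9.8 m/s² × 14910 m = 3.945×10^8 Pa = 0.3945 GPa
serpentinite: 2550 kg/m³ × 9.8 m/s² × 6960 m = 1.739×10^8 Pa = 0.1739 GPa
Total = 0.02211 + 0.02217 + 6.223×10^-4 + 0.3945 + 0.1739 = 0.61334 GPa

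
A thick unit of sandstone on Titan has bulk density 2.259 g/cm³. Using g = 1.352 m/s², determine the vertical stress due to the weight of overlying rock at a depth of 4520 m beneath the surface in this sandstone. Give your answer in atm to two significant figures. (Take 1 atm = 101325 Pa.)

140 atm

sandstone: 2259 kg/m³ × 1.352 m/s² × 4520 m = 1.380×10^7 Pa = 136.2 atm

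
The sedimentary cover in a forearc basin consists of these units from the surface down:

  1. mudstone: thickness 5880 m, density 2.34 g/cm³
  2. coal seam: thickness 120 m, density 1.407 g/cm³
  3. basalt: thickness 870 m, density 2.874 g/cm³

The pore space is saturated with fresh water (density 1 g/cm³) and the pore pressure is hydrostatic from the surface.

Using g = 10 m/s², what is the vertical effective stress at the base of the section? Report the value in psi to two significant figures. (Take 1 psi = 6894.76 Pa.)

14000 psi

Overburden (lithostatic) stress σ_v:
mudstone: 2340 kg/m³ × 10 m/s² × 5880 m = 1.376×10^8 Pa = 137.6 MPa
coal seam: 1407 kg/m³ × 10 m/s² × 120 m = 1.688×10^6 Pa = 1.688 MPa
basalt: 2874 kg/m³ × 10 m/s² × 870 m = 2.500×10^7 Pa = 25.00 MPa
Total = 137.6 + 1.688 + 25.00 = 164.28 MPa
Pore pressure P_p = 1000 kg/m³ × 10 m/s² × 6870 m = 6.870×10^7 Pa = 68.70 MPa
Effective stress σ' = σ_v − P_p = 164.3 − 68.70 = 95.584 MPa = 13863 psi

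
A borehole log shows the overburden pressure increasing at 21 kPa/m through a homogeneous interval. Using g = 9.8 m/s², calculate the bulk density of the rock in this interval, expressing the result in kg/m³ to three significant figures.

ρ = (dP/dz)/g = 21 kPa/m / 9.8 m/s² = 21000 Pa/m / 9.8 m/s² = 2142.9 kg/m³

2140 kg/m³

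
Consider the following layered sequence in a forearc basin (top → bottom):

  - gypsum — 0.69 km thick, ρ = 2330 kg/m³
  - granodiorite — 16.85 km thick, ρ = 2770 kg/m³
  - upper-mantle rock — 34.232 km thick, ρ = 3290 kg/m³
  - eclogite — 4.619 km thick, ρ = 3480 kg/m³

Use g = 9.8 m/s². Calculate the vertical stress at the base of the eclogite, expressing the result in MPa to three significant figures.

gypsum: 2330 kg/m³ × 9.8 m/s² × 690 m = 1.576×10^7 Pa = 15.76 MPa
granodiorite: 2770 kg/m³ × 9.8 m/s² × 16850 m = 4.574×10^8 Pa = 457.4 MPa
upper-mantle rock: 3290 kg/m³ × 9.8 m/s² × 34232 m = 1.104×10^9 Pa = 1104 MPa
eclogite: 3480 kg/m³ × 9.8 m/s² × 4619 m = 1.575×10^8 Pa = 157.5 MPa
Total = 15.76 + 457.4 + 1104 + 157.5 = 1734.4 MPa

1730 MPa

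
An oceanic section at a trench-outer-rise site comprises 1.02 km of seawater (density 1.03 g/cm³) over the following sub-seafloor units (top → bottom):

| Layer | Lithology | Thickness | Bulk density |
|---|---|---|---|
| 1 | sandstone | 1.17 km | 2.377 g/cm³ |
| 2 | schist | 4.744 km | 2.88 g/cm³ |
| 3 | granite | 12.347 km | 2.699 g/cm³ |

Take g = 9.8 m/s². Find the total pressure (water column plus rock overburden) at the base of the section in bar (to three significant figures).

seawater: 1030 kg/m³ × 9.8 m/s² × 1020 m = 1.030×10^7 Pa = 103.0 bar
sandstone: 2377 kg/m³ × 9.8 m/s² × 1170 m = 2.725×10^7 Pa = 272.5 bar
schist: 2880 kg/m³ × 9.8 m/s² × 4744 m = 1.339×10^8 Pa = 1339 bar
granite: 2699 kg/m³ × 9.8 m/s² × 12347 m = 3.266×10^8 Pa = 3266 bar
Total = 103.0 + 272.5 + 1339 + 3266 = 4980.3 bar

4980 bar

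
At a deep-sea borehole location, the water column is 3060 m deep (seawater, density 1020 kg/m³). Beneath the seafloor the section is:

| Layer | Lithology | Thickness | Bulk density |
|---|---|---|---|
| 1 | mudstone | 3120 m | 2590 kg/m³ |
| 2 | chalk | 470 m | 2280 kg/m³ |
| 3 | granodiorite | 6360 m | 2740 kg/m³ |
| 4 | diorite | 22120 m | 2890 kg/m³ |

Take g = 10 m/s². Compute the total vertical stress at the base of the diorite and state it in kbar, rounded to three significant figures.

9.36 kbar

seawater: 1020 kg/m³ × 10 m/s² × 3060 m = 3.121×10^7 Pa = 0.3121 kbar
mudstone: 2590 kg/m³ × 10 m/s² × 3120 m = 8.081×10^7 Pa = 0.8081 kbar
chalk: 2280 kg/m³ × 10 m/s² × 470 m = 1.072×10^7 Pa = 0.1072 kbar
granodiorite: 2740 kg/m³ × 10 m/s² × 6360 m = 1.743×10^8 Pa = 1.743 kbar
diorite: 2890 kg/m³ × 10 m/s² × 22120 m = 6.393×10^8 Pa = 6.393 kbar
Total = 0.3121 + 0.8081 + 0.1072 + 1.743 + 6.393 = 9.3627 kbar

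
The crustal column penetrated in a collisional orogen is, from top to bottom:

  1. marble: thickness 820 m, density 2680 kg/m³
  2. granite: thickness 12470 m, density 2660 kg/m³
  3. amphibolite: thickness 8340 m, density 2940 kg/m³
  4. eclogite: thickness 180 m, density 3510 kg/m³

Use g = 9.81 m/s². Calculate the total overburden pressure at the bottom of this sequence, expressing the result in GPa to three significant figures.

0.594 GPa

marble: 2680 kg/m³ × 9.81 m/s² × 820 m = 2.156×10^7 Pa = 0.02156 GPa
granite: 2660 kg/m³ × 9.81 m/s² × 12470 m = 3.254×10^8 Pa = 0.3254 GPa
amphibolite: 2940 kg/m³ × 9.81 m/s² × 8340 m = 2.405×10^8 Pa = 0.2405 GPa
eclogite: 3510 kg/m³ × 9.81 m/s² × 180 m = 6.198×10^6 Pa = 6.198×10^-3 GPa
Total = 0.02156 + 0.3254 + 0.2405 + 6.198×10^-3 = 0.59369 GPa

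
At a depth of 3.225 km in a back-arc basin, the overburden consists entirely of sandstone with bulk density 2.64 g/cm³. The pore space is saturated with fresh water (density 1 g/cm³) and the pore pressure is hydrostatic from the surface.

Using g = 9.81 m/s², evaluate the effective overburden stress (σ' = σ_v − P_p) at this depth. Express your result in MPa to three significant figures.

51.9 MPa

Overburden (lithostatic) stress σ_v:
sandstone: 2640 kg/m³ × 9.81 m/s² × 3225 m = 8.352×10^7 Pa = 83.52 MPa
Pore pressure P_p = 1000 kg/m³ × 9.81 m/s² × 3225 m = 3.164×10^7 Pa = 31.64 MPa
Effective stress σ' = σ_v − P_p = 83.52 − 31.64 = 51.885 MPa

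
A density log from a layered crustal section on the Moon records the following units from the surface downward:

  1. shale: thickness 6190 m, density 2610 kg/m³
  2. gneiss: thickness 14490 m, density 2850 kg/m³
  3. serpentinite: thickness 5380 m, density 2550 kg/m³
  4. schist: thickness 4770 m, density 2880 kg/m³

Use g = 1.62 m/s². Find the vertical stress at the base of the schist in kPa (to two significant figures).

140000 kPa

shale: 2610 kg/m³ × 1.62 m/s² × 6190 m = 2.617×10^7 Pa = 26173 kPa
gneiss: 2850 kg/m³ × 1.62 m/s² × 14490 m = 6.690×10^7 Pa = 66900 kPa
serpentinite: 2550 kg/m³ × 1.62 m/s² × 5380 m = 2.222×10^7 Pa = 22225 kPa
schist: 2880 kg/m³ × 1.62 m/s² × 4770 m = 2.225×10^7 Pa = 22255 kPa
Total = 26173 + 66900 + 22225 + 22255 = 1.3755×10^5 kPa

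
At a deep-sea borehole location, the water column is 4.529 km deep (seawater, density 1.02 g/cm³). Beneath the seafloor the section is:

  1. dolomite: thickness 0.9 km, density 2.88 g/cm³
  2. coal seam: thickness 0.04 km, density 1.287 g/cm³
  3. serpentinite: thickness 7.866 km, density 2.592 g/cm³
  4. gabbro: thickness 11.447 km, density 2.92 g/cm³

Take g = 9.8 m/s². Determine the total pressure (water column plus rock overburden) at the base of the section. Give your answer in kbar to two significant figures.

6.0 kbar

seawater: 1020 kg/m³ × 9.8 m/s² × 4529 m = 4.527×10^7 Pa = 0.4527 kbar
dolomite: 2880 kg/m³ × 9.8 m/s² × 900 m = 2.540×10^7 Pa = 0.2540 kbar
coal seam: 1287 kg/m³ × 9.8 m/s² × 40 m = 5.045×10^5 Pa = 5.045×10^-3 kbar
serpentinite: 2592 kg/m³ × 9.8 m/s² × 7866 m = 1.998×10^8 Pa = 1.998 kbar
gabbro: 2920 kg/m³ × 9.8 m/s² × 11447 m = 3.276×10^8 Pa = 3.276 kbar
Total = 0.4527 + 0.2540 + 5.045×10^-3 + 1.998 + 3.276 = 5.9855 kbar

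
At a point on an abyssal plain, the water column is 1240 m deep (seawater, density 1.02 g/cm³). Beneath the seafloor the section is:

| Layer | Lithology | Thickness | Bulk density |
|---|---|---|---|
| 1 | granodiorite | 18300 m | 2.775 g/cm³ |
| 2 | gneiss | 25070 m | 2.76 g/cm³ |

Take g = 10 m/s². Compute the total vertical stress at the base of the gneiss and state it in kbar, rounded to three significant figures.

seawater: 1020 kg/m³ × 10 m/s² × 1240 m = 1.265×10^7 Pa = 0.1265 kbar
granodiorite: 2775 kg/m³ × 10 m/s² × 18300 m = 5.078×10^8 Pa = 5.078 kbar
gneiss: 2760 kg/m³ × 10 m/s² × 25070 m = 6.919×10^8 Pa = 6.919 kbar
Total = 0.1265 + 5.078 + 6.919 = 12.124 kbar

12.1 kbar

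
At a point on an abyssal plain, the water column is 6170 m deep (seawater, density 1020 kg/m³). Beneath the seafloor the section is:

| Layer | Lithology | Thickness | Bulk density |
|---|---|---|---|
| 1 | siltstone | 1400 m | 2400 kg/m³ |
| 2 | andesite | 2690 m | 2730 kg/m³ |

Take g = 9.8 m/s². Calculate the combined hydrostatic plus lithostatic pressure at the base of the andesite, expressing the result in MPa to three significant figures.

seawater: 1020 kg/m³ × 9.8 m/s² × 6170 m = 6.168×10^7 Pa = 61.68 MPa
siltstone: 2400 kg/m³ × 9.8 m/s² × 1400 m = 3.293×10^7 Pa = 32.93 MPa
andesite: 2730 kg/m³ × 9.8 m/s² × 2690 m = 7.197×10^7 Pa = 71.97 MPa
Total = 61.68 + 32.93 + 71.97 = 166.57 MPa

167 MPa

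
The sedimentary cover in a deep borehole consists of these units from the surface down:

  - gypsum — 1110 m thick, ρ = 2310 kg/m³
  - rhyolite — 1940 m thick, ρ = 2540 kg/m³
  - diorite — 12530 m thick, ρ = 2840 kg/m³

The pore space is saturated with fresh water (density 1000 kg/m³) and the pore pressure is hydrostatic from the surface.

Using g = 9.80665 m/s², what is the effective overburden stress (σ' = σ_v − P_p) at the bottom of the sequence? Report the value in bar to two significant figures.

2700 bar

Overburden (lithostatic) stress σ_v:
gypsum: 2310 kg/m³ × 9.80665 m/s² × 1110 m = 2.515×10^7 Pa = 25.15 MPa
rhyolite: 2540 kg/m³ × 9.80665 m/s² × 1940 m = 4.832×10^7 Pa = 48.32 MPa
diorite: 2840 kg/m³ × 9.80665 m/s² × 12530 m = 3.490×10^8 Pa = 349.0 MPa
Total = 25.15 + 48.32 + 349.0 = 422.44 MPa
Pore pressure P_p = 1000 kg/m³ × 9.80665 m/s² × 15580 m = 1.528×10^8 Pa = 152.8 MPa
Effective stress σ' = σ_v − P_p = 422.4 − 152.8 = 269.65 MPa = 2696.5 bar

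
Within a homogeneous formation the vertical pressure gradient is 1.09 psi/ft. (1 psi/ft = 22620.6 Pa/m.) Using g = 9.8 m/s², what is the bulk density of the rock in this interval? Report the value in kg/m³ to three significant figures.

ρ = (dP/dz)/g = 1.09 psi/ft / 9.8 m/s² = 24656 Pa/m / 9.8 m/s² = 2516.0 kg/m³

2520 kg/m³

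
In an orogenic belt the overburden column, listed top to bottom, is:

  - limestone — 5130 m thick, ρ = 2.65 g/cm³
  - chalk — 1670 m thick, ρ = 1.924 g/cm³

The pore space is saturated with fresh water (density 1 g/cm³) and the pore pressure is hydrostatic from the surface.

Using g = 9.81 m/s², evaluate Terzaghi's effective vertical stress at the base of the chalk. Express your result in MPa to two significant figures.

98 MPa

Overburden (lithostatic) stress σ_v:
limestone: 2650 kg/m³ × 9.81 m/s² × 5130 m = 1.334×10^8 Pa = 133.4 MPa
chalk: 1924 kg/m³ × 9.81 m/s² × 1670 m = 3.152×10^7 Pa = 31.52 MPa
Total = 133.4 + 31.52 = 164.88 MPa
Pore pressure P_p = 1000 kg/m³ × 9.81 m/s² × 6800 m = 6.671×10^7 Pa = 66.71 MPa
Effective stress σ' = σ_v − P_p = 164.9 − 66.71 = 98.174 MPa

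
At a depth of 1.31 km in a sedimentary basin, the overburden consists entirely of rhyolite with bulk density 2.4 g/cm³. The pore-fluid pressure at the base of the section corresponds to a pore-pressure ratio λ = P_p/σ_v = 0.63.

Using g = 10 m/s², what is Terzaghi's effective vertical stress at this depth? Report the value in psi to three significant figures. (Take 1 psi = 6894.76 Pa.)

Overburden (lithostatic) stress σ_v:
rhyolite: 2400 kg/m³ × 10 m/s² × 1310 m = 3.144×10^7 Pa = 31.44 MPa
Pore pressure P_p = λ·σ_v = 0.63 × 31.44 MPa = 19.81 MPa
Effective stress σ' = σ_v − P_p = 31.44 − 19.81 = 11.633 MPa = 1687.2 psi

1690 psi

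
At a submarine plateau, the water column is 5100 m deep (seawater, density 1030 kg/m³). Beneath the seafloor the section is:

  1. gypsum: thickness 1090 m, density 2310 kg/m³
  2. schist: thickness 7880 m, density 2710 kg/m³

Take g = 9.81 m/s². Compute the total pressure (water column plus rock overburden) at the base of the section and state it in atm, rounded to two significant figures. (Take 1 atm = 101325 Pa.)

2800 atm

seawater: 1030 kg/m³ × 9.81 m/s² × 5100 m = 5.153×10^7 Pa = 508.6 atm
gypsum: 2310 kg/m³ × 9.81 m/s² × 1090 m = 2.470×10^7 Pa = 243.8 atm
schist: 2710 kg/m³ × 9.81 m/s² × 7880 m = 2.095×10^8 Pa = 2068 atm
Total = 508.6 + 243.8 + 2068 = 2819.9 atm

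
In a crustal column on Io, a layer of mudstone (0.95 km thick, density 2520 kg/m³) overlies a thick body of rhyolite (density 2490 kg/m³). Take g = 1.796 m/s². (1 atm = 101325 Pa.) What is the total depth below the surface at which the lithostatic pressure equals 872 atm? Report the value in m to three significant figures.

Pressure at base of upper layers: 2520×1.796×950 = 4.300×10^6 Pa = 42.43 atm
Remaining pressure to be supplied by rhyolite: 8.836×10^7 − 4.300×10^6 = 8.406×10^7 Pa
Additional depth in rhyolite = 8.406×10^7 Pa / (2490 kg/m³ × 1.796 m/s²) = 18796 m
Total depth = 950 m + 18796 m = 19746 m

19700 m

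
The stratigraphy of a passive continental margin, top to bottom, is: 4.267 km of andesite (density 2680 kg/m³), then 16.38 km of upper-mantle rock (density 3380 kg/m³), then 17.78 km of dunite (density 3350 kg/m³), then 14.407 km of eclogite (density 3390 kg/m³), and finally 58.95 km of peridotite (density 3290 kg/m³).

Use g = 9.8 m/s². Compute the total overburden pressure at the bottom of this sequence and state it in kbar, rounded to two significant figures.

36 kbar

andesite: 2680 kg/m³ × 9.8 m/s² × 4267 m = 1.121×10^8 Pa = 1.121 kbar
upper-mantle rock: 3380 kg/m³ × 9.8 m/s² × 16380 m = 5.426×10^8 Pa = 5.426 kbar
dunite: 3350 kg/m³ × 9.8 m/s² × 17780 m = 5.837×10^8 Pa = 5.837 kbar
eclogite: 3390 kg/m³ × 9.8 m/s² × 14407 m = 4.786×10^8 Pa = 4.786 kbar
peridotite: 3290 kg/m³ × 9.8 m/s² × 58950 m = 1.901×10^9 Pa = 19.01 kbar
Total = 1.121 + 5.426 + 5.837 + 4.786 + 19.01 = 36.177 kbar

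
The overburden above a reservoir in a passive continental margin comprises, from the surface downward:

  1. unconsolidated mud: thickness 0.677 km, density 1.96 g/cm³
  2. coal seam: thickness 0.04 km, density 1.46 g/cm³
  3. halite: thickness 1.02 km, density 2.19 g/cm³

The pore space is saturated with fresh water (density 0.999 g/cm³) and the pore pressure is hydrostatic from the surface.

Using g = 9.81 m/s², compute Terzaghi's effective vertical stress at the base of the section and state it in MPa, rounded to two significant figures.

18 MPa

Overburden (lithostatic) stress σ_v:
unconsolidated mud: 1960 kg/m³ × 9.81 m/s² × 677 m = 1.302×10^7 Pa = 13.02 MPa
coal seam: 1460 kg/m³ × 9.81 m/s² × 40 m = 5.729×10^5 Pa = 0.5729 MPa
halite: 2190 kg/m³ × 9.81 m/s² × 1020 m = 2.191×10^7 Pa = 21.91 MPa
Total = 13.02 + 0.5729 + 21.91 = 35.504 MPa
Pore pressure P_p = 999 kg/m³ × 9.81 m/s² × 1737 m = 1.702×10^7 Pa = 17.02 MPa
Effective stress σ' = σ_v − P_p = 35.50 − 17.02 = 18.481 MPa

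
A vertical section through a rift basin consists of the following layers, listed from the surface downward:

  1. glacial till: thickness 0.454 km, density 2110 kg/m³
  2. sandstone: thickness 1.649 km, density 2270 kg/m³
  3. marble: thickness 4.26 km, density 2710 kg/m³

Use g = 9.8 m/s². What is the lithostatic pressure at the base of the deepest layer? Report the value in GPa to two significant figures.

glacial till: 2110 kg/m³ × 9.8 m/s² × 454 m = 9.388×10^6 Pa = 9.388×10^-3 GPa
sandstone: 2270 kg/m³ × 9.8 m/s² × 1649 m = 3.668×10^7 Pa = 0.03668 GPa
marble: 2710 kg/m³ × 9.8 m/s² × 4260 m = 1.131×10^8 Pa = 0.1131 GPa
Total = 9.388×10^-3 + 0.03668 + 0.1131 = 0.15921 GPa

0.16 GPa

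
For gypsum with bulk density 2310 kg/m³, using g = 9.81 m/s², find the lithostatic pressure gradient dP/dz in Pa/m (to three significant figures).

22700 Pa/m

dP/dz = ρg = 2310 kg/m³ × 9.81 m/s² = 22661 Pa/m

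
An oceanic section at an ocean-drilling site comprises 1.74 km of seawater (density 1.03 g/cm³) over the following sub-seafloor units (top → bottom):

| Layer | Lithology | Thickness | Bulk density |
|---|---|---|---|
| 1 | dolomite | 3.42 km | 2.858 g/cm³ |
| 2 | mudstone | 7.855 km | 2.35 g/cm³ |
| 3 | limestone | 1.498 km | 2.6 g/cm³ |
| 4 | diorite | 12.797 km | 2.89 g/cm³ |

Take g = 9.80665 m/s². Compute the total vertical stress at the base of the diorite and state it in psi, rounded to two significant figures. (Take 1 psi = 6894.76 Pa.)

seawater: 1030 kg/m³ × 9.80665 m/s² × 1740 m = 1.758×10^7 Pa = 2549 psi
dolomite: 2858 kg/m³ × 9.80665 m/s² × 3420 m = 9.585×10^7 Pa = 13902 psi
mudstone: 2350 kg/m³ × 9.80665 m/s² × 7855 m = 1.810×10^8 Pa = 26255 psi
limestone: 2600 kg/m³ × 9.80665 m/s² × 1498 m = 3.819×10^7 Pa = 5540 psi
diorite: 2890 kg/m³ × 9.80665 m/s² × 12797 m = 3.627×10^8 Pa = 52603 psi
Total = 2549 + 13902 + 26255 + 5540 + 52603 = 1.0085×10^5 psi

100000 psi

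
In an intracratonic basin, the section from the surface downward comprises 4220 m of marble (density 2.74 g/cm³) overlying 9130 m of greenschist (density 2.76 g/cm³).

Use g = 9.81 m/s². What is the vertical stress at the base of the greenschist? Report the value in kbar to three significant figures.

marble: 2740 kg/m³ × 9.81 m/s² × 4220 m = 1.134×10^8 Pa = 1.134 kbar
greenschist: 2760 kg/m³ × 9.81 m/s² × 9130 m = 2.472×10^8 Pa = 2.472 kbar
Total = 1.134 + 2.472 = 3.6063 kbar

3.61 kbar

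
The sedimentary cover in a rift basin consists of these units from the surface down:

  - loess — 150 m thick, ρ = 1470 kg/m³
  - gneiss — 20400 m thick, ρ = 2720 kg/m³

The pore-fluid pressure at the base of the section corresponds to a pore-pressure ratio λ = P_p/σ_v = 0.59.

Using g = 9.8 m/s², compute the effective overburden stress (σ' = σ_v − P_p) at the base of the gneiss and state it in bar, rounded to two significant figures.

2200 bar

Overburden (lithostatic) stress σ_v:
loess: 1470 kg/m³ × 9.8 m/s² × 150 m = 2.161×10^6 Pa = 2.161 MPa
gneiss: 2720 kg/m³ × 9.8 m/s² × 20400 m = 5.438×10^8 Pa = 543.8 MPa
Total = 2.161 + 543.8 = 545.94 MPa
Pore pressure P_p = λ·σ_v = 0.59 × 545.9 MPa = 322.1 MPa
Effective stress σ' = σ_v − P_p = 545.9 − 322.1 = 223.84 MPa = 2238.4 bar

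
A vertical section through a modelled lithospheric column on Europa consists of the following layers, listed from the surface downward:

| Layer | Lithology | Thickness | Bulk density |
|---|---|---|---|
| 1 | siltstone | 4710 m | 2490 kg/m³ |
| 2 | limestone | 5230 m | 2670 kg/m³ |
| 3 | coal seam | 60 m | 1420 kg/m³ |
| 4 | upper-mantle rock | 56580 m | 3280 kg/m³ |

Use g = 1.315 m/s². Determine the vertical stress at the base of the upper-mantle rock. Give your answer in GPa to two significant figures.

siltstone: 2490 kg/m³ × 1.315 m/s² × 4710 m = 1.542×10^7 Pa = 0.01542 GPa
limestone: 2670 kg/m³ × 1.315 m/s² × 5230 m = 1.836×10^7 Pa = 0.01836 GPa
coal seam: 1420 kg/m³ × 1.315 m/s² × 60 m = 1.120×10^5 Pa = 1.120×10^-4 GPa
upper-mantle rock: 3280 kg/m³ × 1.315 m/s² × 56580 m = 2.440×10^8 Pa = 0.2440 GPa
Total = 0.01542 + 0.01836 + 1.120×10^-4 + 0.2440 = 0.27794 GPa

0.28 GPa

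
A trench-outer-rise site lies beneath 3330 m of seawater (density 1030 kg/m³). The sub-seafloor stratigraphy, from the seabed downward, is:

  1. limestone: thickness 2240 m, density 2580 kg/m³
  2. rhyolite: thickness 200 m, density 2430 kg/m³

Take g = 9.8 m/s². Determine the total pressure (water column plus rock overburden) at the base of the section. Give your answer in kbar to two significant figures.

0.95 kbar

seawater: 1030 kg/m³ × 9.8 m/s² × 3330 m = 3.361×10^7 Pa = 0.3361 kbar
limestone: 2580 kg/m³ × 9.8 m/s² × 2240 m = 5.664×10^7 Pa = 0.5664 kbar
rhyolite: 2430 kg/m³ × 9.8 m/s² × 200 m = 4.763×10^6 Pa = 0.04763 kbar
Total = 0.3361 + 0.5664 + 0.04763 = 0.95012 kbar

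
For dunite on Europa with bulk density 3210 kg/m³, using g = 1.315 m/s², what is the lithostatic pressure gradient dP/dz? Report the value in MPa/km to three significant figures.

dP/dz = ρg = 3210 kg/m³ × 1.315 m/s² = 4221.1 Pa/m
= 4221.1 Pa/m × (1 MPa/km / 1000.0 Pa/m) = 4.2211 MPa/km

4.22 MPa/km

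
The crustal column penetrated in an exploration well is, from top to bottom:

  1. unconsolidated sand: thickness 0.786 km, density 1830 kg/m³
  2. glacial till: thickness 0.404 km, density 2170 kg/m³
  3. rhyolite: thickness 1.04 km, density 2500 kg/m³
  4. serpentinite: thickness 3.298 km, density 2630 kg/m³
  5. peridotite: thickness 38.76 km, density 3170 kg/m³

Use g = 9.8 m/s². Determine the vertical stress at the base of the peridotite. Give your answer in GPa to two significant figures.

unconsolidated sand: 1830 kg/m³ × 9.8 m/s² × 786 m = 1.410×10^7 Pa = 0.01410 GPa
glacial till: 2170 kg/m³ × 9.8 m/s² × 404 m = 8.591×10^6 Pa = 8.591×10^-3 GPa
rhyolite: 2500 kg/m³ × 9.8 m/s² × 1040 m = 2.548×10^7 Pa = 0.02548 GPa
serpentinite: 2630 kg/m³ × 9.8 m/s² × 3298 m = 8.500×10^7 Pa = 0.08500 GPa
peridotite: 3170 kg/m³ × 9.8 m/s² × 38760 m = 1.204×10^9 Pa = 1.204 GPa
Total = 0.01410 + 8.591×10^-3 + 0.02548 + 0.08500 + 1.204 = 1.3373 GPa

1.3 GPa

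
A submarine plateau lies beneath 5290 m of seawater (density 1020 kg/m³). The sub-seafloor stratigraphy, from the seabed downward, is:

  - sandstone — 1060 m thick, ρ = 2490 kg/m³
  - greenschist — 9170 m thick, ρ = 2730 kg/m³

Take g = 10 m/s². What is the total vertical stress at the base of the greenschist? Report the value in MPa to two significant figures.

330 MPa

seawater: 1020 kg/m³ × 10 m/s² × 5290 m = 5.396×10^7 Pa = 53.96 MPa
sandstone: 2490 kg/m³ × 10 m/s² × 1060 m = 2.639×10^7 Pa = 26.39 MPa
greenschist: 2730 kg/m³ × 10 m/s² × 9170 m = 2.503×10^8 Pa = 250.3 MPa
Total = 53.96 + 26.39 + 250.3 = 330.69 MPa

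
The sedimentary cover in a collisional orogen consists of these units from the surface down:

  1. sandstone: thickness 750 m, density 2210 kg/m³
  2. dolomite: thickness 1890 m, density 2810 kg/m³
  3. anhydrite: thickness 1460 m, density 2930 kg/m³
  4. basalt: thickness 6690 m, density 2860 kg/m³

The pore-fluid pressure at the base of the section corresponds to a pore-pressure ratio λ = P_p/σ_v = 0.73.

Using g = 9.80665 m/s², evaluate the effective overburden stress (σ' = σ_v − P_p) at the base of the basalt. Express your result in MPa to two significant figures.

Overburden (lithostatic) stress σ_v:
sandstone: 2210 kg/m³ × 9.80665 m/s² × 750 m = 1.625×10^7 Pa = 16.25 MPa
dolomite: 2810 kg/m³ × 9.80665 m/s² × 1890 m = 5.208×10^7 Pa = 52.08 MPa
anhydrite: 2930 kg/m³ × 9.80665 m/s² × 1460 m = 4.195×10^7 Pa = 41.95 MPa
basalt: 2860 kg/m³ × 9.80665 m/s² × 6690 m = 1.876×10^8 Pa = 187.6 MPa
Total = 16.25 + 52.08 + 41.95 + 187.6 = 297.92 MPa
Pore pressure P_p = λ·σ_v = 0.73 × 297.9 MPa = 217.5 MPa
Effective stress σ' = σ_v − P_p = 297.9 − 217.5 = 80.439 MPa

80 MPa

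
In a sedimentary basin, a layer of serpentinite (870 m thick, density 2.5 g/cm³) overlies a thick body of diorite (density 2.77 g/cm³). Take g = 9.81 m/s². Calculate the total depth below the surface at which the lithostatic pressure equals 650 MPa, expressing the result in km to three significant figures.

Pressure at base of upper layers: 2500×9.81×870 = 2.134×10^7 Pa = 21.34 MPa
Remaining pressure to be supplied by diorite: 6.500×10^8 − 2.134×10^7 = 6.287×10^8 Pa
Additional depth in diorite = 6.287×10^8 Pa / (2770 kg/m³ × 9.81 m/s²) = 23135 m
Total depth = 870 m + 23135 m = 24005 m
= 24.005 km

24.0 km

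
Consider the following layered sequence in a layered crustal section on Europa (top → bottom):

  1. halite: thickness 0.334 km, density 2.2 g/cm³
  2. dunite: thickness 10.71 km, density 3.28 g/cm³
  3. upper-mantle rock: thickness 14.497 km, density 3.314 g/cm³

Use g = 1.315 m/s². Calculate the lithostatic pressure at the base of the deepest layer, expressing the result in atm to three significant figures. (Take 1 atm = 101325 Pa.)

1090 atm

halite: 2200 kg/m³ × 1.315 m/s² × 334 m = 9.663×10^5 Pa = 9.536 atm
dunite: 3280 kg/m³ × 1.315 m/s² × 10710 m = 4.619×10^7 Pa = 455.9 atm
upper-mantle rock: 3314 kg/m³ × 1.315 m/s² × 14497 m = 6.318×10^7 Pa = 623.5 atm
Total = 9.536 + 455.9 + 623.5 = 1088.9 atm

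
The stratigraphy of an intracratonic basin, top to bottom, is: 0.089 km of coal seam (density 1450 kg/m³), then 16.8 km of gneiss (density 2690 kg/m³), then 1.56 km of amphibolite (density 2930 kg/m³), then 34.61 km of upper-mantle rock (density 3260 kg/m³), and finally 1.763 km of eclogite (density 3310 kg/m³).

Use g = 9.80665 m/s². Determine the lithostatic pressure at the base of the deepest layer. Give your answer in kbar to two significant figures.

coal seam: 1450 kg/m³ × 9.80665 m/s² × 89 m = 1.266×10^6 Pa = 0.01266 kbar
gneiss: 2690 kg/m³ × 9.80665 m/s² × 16800 m = 4.432×10^8 Pa = 4.432 kbar
amphibolite: 2930 kg/m³ × 9.80665 m/s² × 1560 m = 4.482×10^7 Pa = 0.4482 kbar
upper-mantle rock: 3260 kg/m³ × 9.80665 m/s² × 34610 m = 1.106×10^9 Pa = 11.06 kbar
eclogite: 3310 kg/m³ × 9.80665 m/s² × 1763 m = 5.723×10^7 Pa = 0.5723 kbar
Total = 0.01266 + 4.432 + 0.4482 + 11.06 + 0.5723 = 16.530 kbar

17 kbar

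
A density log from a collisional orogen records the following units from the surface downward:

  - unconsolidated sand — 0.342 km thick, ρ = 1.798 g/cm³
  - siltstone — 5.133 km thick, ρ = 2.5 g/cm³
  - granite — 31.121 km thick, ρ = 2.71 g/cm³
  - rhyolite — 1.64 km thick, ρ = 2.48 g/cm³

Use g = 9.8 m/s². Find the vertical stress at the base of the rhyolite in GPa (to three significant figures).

0.998 GPa

unconsolidated sand: 1798 kg/m³ × 9.8 m/s² × 342 m = 6.026×10^6 Pa = 6.026×10^-3 GPa
siltstone: 2500 kg/m³ × 9.8 m/s² × 5133 m = 1.258×10^8 Pa = 0.1258 GPa
granite: 2710 kg/m³ × 9.8 m/s² × 31121 m = 8.265×10^8 Pa = 0.8265 GPa
rhyolite: 2480 kg/m³ × 9.8 m/s² × 1640 m = 3.986×10^7 Pa = 0.03986 GPa
Total = 6.026×10^-3 + 0.1258 + 0.8265 + 0.03986 = 0.99815 GPa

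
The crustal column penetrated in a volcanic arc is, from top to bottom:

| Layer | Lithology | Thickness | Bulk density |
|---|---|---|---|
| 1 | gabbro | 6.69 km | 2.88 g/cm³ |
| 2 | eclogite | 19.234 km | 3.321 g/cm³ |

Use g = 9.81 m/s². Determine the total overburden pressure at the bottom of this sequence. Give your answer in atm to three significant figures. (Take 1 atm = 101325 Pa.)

gabbro: 2880 kg/m³ × 9.81 m/s² × 6690 m = 1.890×10^8 Pa = 1865 atm
eclogite: 3321 kg/m³ × 9.81 m/s² × 19234 m = 6.266×10^8 Pa = 6184 atm
Total = 1865 + 6184 = 8049.7 atm

8050 atm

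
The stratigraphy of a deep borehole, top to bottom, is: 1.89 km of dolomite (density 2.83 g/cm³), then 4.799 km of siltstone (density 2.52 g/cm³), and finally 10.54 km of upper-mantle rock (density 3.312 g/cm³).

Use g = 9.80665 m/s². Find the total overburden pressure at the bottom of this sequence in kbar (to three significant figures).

dolomite: 2830 kg/m³ × 9.80665 m/s² × 1890 m = 5.245×10^7 Pa = 0.5245 kbar
siltstone: 2520 kg/m³ × 9.80665 m/s² × 4799 m = 1.186×10^8 Pa = 1.186 kbar
upper-mantle rock: 3312 kg/m³ × 9.80665 m/s² × 10540 m = 3.423×10^8 Pa = 3.423 kbar
Total = 0.5245 + 1.186 + 3.423 = 5.1338 kbar

5.13 kbar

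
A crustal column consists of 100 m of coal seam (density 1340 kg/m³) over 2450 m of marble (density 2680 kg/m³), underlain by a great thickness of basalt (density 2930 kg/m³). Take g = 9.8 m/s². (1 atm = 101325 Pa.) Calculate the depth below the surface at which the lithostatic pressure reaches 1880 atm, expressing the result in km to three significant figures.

6.90 km

Pressure at base of upper layers: 1340×9.8×100 + 2680×9.8×2450 = 6.566×10^7 Pa = 648.0 atm
Remaining pressure to be supplied by basalt: 1.905×10^8 − 6.566×10^7 = 1.248×10^8 Pa
Additional depth in basalt = 1.248×10^8 Pa / (2930 kg/m³ × 9.8 m/s²) = 4347.4 m
Total depth = 2550 m + 4347.4 m = 6897.4 m
= 6.8974 km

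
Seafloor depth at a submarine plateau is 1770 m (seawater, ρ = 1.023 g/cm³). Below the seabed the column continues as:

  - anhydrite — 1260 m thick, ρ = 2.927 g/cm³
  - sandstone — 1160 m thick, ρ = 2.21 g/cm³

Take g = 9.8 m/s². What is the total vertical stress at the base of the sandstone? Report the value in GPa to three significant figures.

seawater: 1023 kg/m³ × 9.8 m/s² × 1770 m = 1.774×10^7 Pa = 0.01774 GPa
anhydrite: 2927 kg/m³ × 9.8 m/s² × 1260 m = 3.614×10^7 Pa = 0.03614 GPa
sandstone: 2210 kg/m³ × 9.8 m/s² × 1160 m = 2.512×10^7 Pa = 0.02512 GPa
Total = 0.01774 + 0.03614 + 0.02512 = 0.079011 GPa

0.0790 GPa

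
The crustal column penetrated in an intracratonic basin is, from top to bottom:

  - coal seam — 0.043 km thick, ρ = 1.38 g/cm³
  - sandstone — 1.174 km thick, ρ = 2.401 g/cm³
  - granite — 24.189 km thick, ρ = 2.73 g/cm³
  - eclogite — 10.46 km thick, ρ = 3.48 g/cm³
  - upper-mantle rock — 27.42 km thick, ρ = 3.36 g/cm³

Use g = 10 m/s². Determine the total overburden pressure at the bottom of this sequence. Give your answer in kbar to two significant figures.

20 kbar

coal seam: 1380 kg/m³ × 10 m/s² × 43 m = 5.934×10^5 Pa = 5.934×10^-3 kbar
sandstone: 2401 kg/m³ × 10 m/s² × 1174 m = 2.819×10^7 Pa = 0.2819 kbar
granite: 2730 kg/m³ × 10 m/s² × 24189 m = 6.604×10^8 Pa = 6.604 kbar
eclogite: 3480 kg/m³ × 10 m/s² × 10460 m = 3.640×10^8 Pa = 3.640 kbar
upper-mantle rock: 3360 kg/m³ × 10 m/s² × 27420 m = 9.213×10^8 Pa = 9.213 kbar
Total = 5.934×10^-3 + 0.2819 + 6.604 + 3.640 + 9.213 = 19.745 kbar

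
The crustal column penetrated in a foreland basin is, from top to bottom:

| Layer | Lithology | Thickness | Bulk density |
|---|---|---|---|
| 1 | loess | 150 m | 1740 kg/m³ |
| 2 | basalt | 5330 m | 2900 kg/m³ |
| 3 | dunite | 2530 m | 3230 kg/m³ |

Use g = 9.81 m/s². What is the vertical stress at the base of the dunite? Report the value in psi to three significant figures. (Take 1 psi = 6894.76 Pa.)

34000 psi

loess: 1740 kg/m³ × 9.81 m/s² × 150 m = 2.560×10^6 Pa = 371.4 psi
basalt: 2900 kg/m³ × 9.81 m/s² × 5330 m = 1.516×10^8 Pa = 21993 psi
dunite: 3230 kg/m³ × 9.81 m/s² × 2530 m = 8.017×10^7 Pa = 11627 psi
Total = 371.4 + 21993 + 11627 = 33991 psi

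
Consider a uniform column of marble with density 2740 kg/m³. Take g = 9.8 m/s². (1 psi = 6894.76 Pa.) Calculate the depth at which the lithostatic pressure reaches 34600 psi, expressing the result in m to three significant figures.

h = P/(ρg) = 34600 psi / (2740 kg/m³ × 9.8 m/s²) = 2.386×10^8 Pa / 26852 Pa/m = 8884.2 m

8880 m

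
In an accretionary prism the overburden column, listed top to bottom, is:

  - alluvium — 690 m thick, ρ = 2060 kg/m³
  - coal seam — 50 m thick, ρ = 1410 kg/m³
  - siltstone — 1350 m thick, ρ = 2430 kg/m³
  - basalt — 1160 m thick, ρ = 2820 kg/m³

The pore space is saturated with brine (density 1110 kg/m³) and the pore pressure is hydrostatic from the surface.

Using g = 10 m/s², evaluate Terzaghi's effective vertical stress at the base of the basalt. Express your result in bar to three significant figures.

Overburden (lithostatic) stress σ_v:
alluvium: 2060 kg/m³ × 10 m/s² × 690 m = 1.421×10^7 Pa = 14.21 MPa
coal seam: 1410 kg/m³ × 10 m/s² × 50 m = 7.050×10^5 Pa = 0.7050 MPa
siltstone: 2430 kg/m³ × 10 m/s² × 1350 m = 3.280×10^7 Pa = 32.80 MPa
basalt: 2820 kg/m³ × 10 m/s² × 1160 m = 3.271×10^7 Pa = 32.71 MPa
Total = 14.21 + 0.7050 + 32.80 + 32.71 = 80.436 MPa
Pore pressure P_p = 1110 kg/m³ × 10 m/s² × 3250 m = 3.607×10^7 Pa = 36.08 MPa
Effective stress σ' = σ_v − P_p = 80.44 − 36.08 = 44.361 MPa = 443.61 bar

444 bar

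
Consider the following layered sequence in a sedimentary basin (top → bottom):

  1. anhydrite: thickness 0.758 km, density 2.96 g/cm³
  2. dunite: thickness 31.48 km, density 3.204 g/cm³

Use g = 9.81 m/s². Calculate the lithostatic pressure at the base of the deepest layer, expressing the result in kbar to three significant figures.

anhydrite: 2960 kg/m³ × 9.81 m/s² × 758 m = 2.201×10^7 Pa = 0.2201 kbar
dunite: 3204 kg/m³ × 9.81 m/s² × 31480 m = 9.895×10^8 Pa = 9.895 kbar
Total = 0.2201 + 9.895 = 10.115 kbar

10.1 kbar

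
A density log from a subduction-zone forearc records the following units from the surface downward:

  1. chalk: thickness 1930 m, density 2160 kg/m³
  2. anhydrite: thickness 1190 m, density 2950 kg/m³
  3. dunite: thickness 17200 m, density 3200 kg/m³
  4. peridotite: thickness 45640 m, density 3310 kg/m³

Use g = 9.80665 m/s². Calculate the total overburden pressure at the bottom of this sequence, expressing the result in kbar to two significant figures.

21 kbar

chalk: 2160 kg/m³ × 9.80665 m/s² × 1930 m = 4.088×10^7 Pa = 0.4088 kbar
anhydrite: 2950 kg/m³ × 9.80665 m/s² × 1190 m = 3.443×10^7 Pa = 0.3443 kbar
dunite: 3200 kg/m³ × 9.80665 m/s² × 17200 m = 5.398×10^8 Pa = 5.398 kbar
peridotite: 3310 kg/m³ × 9.80665 m/s² × 45640 m = 1.481×10^9 Pa = 14.81 kbar
Total = 0.4088 + 0.3443 + 5.398 + 14.81 = 20.965 kbar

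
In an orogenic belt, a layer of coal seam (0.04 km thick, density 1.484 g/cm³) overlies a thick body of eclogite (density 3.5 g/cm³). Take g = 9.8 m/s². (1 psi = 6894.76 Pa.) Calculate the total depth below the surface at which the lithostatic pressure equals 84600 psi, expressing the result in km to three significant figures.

17.0 km

Pressure at base of upper layers: 1484×9.8×40 = 5.817×10^5 Pa = 84.37 psi
Remaining pressure to be supplied by eclogite: 5.833×10^8 − 5.817×10^5 = 5.827×10^8 Pa
Additional depth in eclogite = 5.827×10^8 Pa / (3500 kg/m³ × 9.8 m/s²) = 16989 m
Total depth = 40 m + 16989 m = 17029 m
= 17.029 km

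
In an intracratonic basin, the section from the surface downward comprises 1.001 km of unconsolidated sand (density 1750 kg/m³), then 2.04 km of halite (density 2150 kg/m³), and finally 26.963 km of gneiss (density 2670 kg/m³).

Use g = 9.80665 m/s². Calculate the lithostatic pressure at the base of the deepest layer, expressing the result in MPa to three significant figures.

766 MPa

unconsolidated sand: 1750 kg/m³ × 9.80665 m/s² × 1001 m = 1.718×10^7 Pa = 17.18 MPa
halite: 2150 kg/m³ × 9.80665 m/s² × 2040 m = 4.301×10^7 Pa = 43.01 MPa
gneiss: 2670 kg/m³ × 9.80665 m/s² × 26963 m = 7.060×10^8 Pa = 706.0 MPa
Total = 17.18 + 43.01 + 706.0 = 766.18 MPa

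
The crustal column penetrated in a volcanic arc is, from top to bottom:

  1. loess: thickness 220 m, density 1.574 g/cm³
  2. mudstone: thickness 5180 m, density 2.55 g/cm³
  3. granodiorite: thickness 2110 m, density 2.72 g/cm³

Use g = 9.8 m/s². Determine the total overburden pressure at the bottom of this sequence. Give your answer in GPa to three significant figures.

0.189 GPa

loess: 1574 kg/m³ × 9.8 m/s² × 220 m = 3.394×10^6 Pa = 3.394×10^-3 GPa
mudstone: 2550 kg/m³ × 9.8 m/s² × 5180 m = 1.294×10^8 Pa = 0.1294 GPa
granodiorite: 2720 kg/m³ × 9.8 m/s² × 2110 m = 5.624×10^7 Pa = 0.05624 GPa
Total = 3.394×10^-3 + 0.1294 + 0.05624 = 0.18909 GPa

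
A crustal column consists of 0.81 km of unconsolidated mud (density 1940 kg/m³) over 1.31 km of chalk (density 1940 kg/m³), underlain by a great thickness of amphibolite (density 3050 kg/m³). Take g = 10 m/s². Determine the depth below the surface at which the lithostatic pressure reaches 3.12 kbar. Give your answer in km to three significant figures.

Pressure at base of upper layers: 1940×10×810 + 1940×10×1310 = 4.113×10^7 Pa = 0.4113 kbar
Remaining pressure to be supplied by amphibolite: 3.120×10^8 − 4.113×10^7 = 2.709×10^8 Pa
Additional depth in amphibolite = 2.709×10^8 Pa / (3050 kg/m³ × 10 m/s²) = 8881.0 m
Total depth = 2120 m + 8881.0 m = 11001 m
= 11.001 km

11.0 km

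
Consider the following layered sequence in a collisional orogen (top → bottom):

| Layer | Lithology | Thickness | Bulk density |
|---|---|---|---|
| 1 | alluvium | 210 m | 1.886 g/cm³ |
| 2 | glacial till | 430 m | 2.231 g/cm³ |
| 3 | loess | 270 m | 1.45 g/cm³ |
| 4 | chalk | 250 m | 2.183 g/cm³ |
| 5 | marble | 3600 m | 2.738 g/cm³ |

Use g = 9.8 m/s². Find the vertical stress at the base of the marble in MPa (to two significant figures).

alluvium: 1886 kg/m³ × 9.8 m/s² × 210 m = 3.881×10^6 Pa = 3.881 MPa
glacial till: 2231 kg/m³ × 9.8 m/s² × 430 m = 9.401×10^6 Pa = 9.401 MPa
loess: 1450 kg/m³ × 9.8 m/s² × 270 m = 3.837×10^6 Pa = 3.837 MPa
chalk: 2183 kg/m³ × 9.8 m/s² × 250 m = 5.348×10^6 Pa = 5.348 MPa
marble: 2738 kg/m³ × 9.8 m/s² × 3600 m = 9.660×10^7 Pa = 96.60 MPa
Total = 3.881 + 9.401 + 3.837 + 5.348 + 96.60 = 119.06 MPa

120 MPa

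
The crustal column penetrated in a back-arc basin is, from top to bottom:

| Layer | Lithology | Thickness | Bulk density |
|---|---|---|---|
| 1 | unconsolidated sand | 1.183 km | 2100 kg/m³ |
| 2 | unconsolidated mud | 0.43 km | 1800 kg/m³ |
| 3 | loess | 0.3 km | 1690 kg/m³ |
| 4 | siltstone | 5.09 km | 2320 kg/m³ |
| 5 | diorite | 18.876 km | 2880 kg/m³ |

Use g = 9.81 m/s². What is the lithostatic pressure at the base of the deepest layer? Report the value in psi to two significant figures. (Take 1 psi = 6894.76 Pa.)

unconsolidated sand: 2100 kg/m³ × 9.81 m/s² × 1183 m = 2.437×10^7 Pa = 3535 psi
unconsolidated mud: 1800 kg/m³ × 9.81 m/s² × 430 m = 7.593×10^6 Pa = 1101 psi
loess: 1690 kg/m³ × 9.81 m/s² × 300 m = 4.974×10^6 Pa = 721.4 psi
siltstone: 2320 kg/m³ × 9.81 m/s² × 5090 m = 1.158×10^8 Pa = 16802 psi
diorite: 2880 kg/m³ × 9.81 m/s² × 18876 m = 5.333×10^8 Pa = 77349 psi
Total = 3535 + 1101 + 721.4 + 16802 + 77349 = 99508 psi

100000 psi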